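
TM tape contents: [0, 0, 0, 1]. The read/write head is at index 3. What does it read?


Tape: [0, 0, 0, 1]
Positions: 0 1 2 3
Values:    0 0 0 1
Head at position 3
tape[3] = 1

1


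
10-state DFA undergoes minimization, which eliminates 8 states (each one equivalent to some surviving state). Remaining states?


Original DFA: 10 states
Redundant states removed: 8
Minimized states = original - removed
= 10 - 8
= 2

2


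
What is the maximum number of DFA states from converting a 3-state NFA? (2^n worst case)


NFA has 3 states
Subset construction: each DFA state = subset of NFA states
Maximum subsets = 2^3
2^3 = 8

8


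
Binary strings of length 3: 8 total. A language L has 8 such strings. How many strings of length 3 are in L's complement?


Alphabet: {0,1}
String length: 3
Total strings of length 3 = 2^3 = 8
Strings in L = 8
Complement = total - |L|
= 8 - 8
= 0

0


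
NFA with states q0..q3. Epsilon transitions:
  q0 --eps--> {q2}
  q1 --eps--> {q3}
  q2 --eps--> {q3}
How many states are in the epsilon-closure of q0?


Starting from q0
Initialize closure = {q0}
Follow epsilon from q0 -> add q2
Follow epsilon from q2 -> add q3
Final closure: {q0, q2, q3}
Size = 3

3


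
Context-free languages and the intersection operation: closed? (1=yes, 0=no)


CFL closure properties:
  Closed under: union, concatenation, Kleene star
  NOT closed under: intersection, complement
Operation 'intersection' is in not-closed list -> No (not closed)

0


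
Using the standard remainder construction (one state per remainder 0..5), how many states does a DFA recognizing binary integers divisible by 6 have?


Divisibility by 6 is tracked via the remainder mod 6: 0, 1, ..., 5
The construction assigns one state to each remainder
Number of remainders = 6

6


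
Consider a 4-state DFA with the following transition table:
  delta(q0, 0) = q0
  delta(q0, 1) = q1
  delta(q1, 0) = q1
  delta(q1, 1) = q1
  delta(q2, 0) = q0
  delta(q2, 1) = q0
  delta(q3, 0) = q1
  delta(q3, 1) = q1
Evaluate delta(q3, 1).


Looking up transition function:
delta(q3, 1) in the table
Row: q3, Column: 1
Result: q1

q1


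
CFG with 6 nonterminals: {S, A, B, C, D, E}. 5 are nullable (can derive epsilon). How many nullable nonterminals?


Nonterminals: {S, A, B, C, D, E}
A nonterminal is nullable if it can derive epsilon
Counting nullable nonterminals: 5
Total nullable = 5

5


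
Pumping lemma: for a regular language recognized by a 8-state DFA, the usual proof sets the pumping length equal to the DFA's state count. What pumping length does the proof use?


Pumping lemma for regular languages (standard proof):
Take p = |Q|, the number of DFA states.
Any string of length >= |Q| passes through |Q|+1 states while reading its first |Q| symbols,
so by pigeonhole some state repeats, giving the loop that can be pumped.
Here |Q| = 8
Therefore the proof uses p = 8

8


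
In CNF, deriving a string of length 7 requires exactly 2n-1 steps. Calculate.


Chomsky Normal Form derivation:
String length n = 7
Each step either:
  - Splits a nonterminal into two (n-1 such steps)
  - Converts a nonterminal to terminal (n such steps)
Total = (n-1) + n = 2n - 1
= 2(7) - 1
= 14 - 1
= 13

13


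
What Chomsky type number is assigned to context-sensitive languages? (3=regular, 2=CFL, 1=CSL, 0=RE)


Chomsky hierarchy levels:
  Type 3: Regular (DFA/NFA/regex)
  Type 2: Context-free (PDA)
  Type 1: Context-sensitive
  Type 0: Recursively enumerable (TM)
'context-sensitive' corresponds to Type 1

1


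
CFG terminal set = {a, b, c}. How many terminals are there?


Terminal symbols: a, b, c
Counting each: a (#1), b (#2), c (#3)
Total = 3

3


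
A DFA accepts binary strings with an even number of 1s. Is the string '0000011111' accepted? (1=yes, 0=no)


DFA has 2 states: q_even (start, accept=yes) and q_odd
Processing string '0000011111' character by character:
  Position 0: read '0', 1-count=0 -> q_even (no change)
  Position 1: read '0', 1-count=0 -> q_even (no change)
  Position 2: read '0', 1-count=0 -> q_even (no change)
  Position 3: read '0', 1-count=0 -> q_even (no change)
  Position 4: read '0', 1-count=0 -> q_even (no change)
  Position 5: read '1', 1-count=1 -> q_odd
  Position 6: read '1', 1-count=2 -> q_even
  Position 7: read '1', 1-count=3 -> q_odd
  Position 8: read '1', 1-count=4 -> q_even
  Position 9: read '1', 1-count=5 -> q_odd
Final state: q_odd, total 1s = 5 (odd); the DFA requires an even count -> reject

0


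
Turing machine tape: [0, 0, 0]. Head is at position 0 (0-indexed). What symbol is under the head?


Tape: [0, 0, 0]
Positions: 0 1 2
Values:    0 0 0
Head at position 0
tape[0] = 0

0


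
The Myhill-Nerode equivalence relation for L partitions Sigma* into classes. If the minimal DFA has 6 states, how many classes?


Myhill-Nerode theorem:
Number of equivalence classes = number of states in minimal DFA
Minimal DFA states = 6
Therefore equivalence classes = 6

6


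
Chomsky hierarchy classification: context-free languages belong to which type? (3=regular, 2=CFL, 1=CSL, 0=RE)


Chomsky hierarchy levels:
  Type 3: Regular (DFA/NFA/regex)
  Type 2: Context-free (PDA)
  Type 1: Context-sensitive
  Type 0: Recursively enumerable (TM)
'context-free' corresponds to Type 2

2


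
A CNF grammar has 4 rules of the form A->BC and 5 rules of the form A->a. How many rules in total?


CNF allows two rule forms:
  A -> BC (binary): 4 rules
  A -> a (terminal): 5 rules
Total = 4 + 5 = 9

9


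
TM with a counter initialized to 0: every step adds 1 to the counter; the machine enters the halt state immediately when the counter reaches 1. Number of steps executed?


Counter starts at 0. Counting sequence:
  Step 1: counter = 1
Counter reached 1 -> halt
Total steps = 1

1


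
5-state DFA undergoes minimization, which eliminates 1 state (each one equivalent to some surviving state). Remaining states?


Original DFA: 5 states
Redundant states removed: 1
Minimized states = original - removed
= 5 - 1
= 4

4


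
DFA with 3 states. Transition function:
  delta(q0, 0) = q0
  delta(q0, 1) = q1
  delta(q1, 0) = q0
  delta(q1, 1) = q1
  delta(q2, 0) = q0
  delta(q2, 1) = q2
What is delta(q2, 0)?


Looking up transition function:
delta(q2, 0) in the table
Row: q2, Column: 0
Result: q0

q0


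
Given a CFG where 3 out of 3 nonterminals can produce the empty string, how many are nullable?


Nonterminals: {S, A, B}
A nonterminal is nullable if it can derive epsilon
Counting nullable nonterminals: 3
Total nullable = 3

3


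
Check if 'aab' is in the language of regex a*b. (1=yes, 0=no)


Pattern: a*b
String: 'aab'
Pattern requires: zero or more 'a's followed by exactly one 'b'
Found 2 leading 'a's
Remaining: 'b'
Remaining is exactly 'b' -> match
Result: 1

1


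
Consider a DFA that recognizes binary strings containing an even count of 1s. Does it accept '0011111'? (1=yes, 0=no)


DFA has 2 states: q_even (start, accept=yes) and q_odd
Processing string '0011111' character by character:
  Position 0: read '0', 1-count=0 -> q_even (no change)
  Position 1: read '0', 1-count=0 -> q_even (no change)
  Position 2: read '1', 1-count=1 -> q_odd
  Position 3: read '1', 1-count=2 -> q_even
  Position 4: read '1', 1-count=3 -> q_odd
  Position 5: read '1', 1-count=4 -> q_even
  Position 6: read '1', 1-count=5 -> q_odd
Final state: q_odd, total 1s = 5 (odd); the DFA requires an even count -> reject

0


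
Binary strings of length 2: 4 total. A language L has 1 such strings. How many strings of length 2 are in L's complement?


Alphabet: {0,1}
String length: 2
Total strings of length 2 = 2^2 = 4
Strings in L = 1
Complement = total - |L|
= 4 - 1
= 3

3


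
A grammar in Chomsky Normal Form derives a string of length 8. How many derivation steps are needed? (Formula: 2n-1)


Chomsky Normal Form derivation:
String length n = 8
Each step either:
  - Splits a nonterminal into two (n-1 such steps)
  - Converts a nonterminal to terminal (n such steps)
Total = (n-1) + n = 2n - 1
= 2(8) - 1
= 16 - 1
= 15

15


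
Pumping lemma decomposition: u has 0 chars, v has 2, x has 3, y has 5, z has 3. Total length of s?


|s| = |u| + |v| + |x| + |y| + |z|
= 0 + 2 + 3 + 5 + 3
= 2 + 3 + 8
= 5 + 8
= 13

13


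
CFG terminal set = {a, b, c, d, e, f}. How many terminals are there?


Terminal symbols: a, b, c, d, e, f
Counting each: a (#1), b (#2), c (#3), d (#4), e (#5), f (#6)
Total = 6

6


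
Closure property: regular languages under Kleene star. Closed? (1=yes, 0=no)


Regular languages are closed under:
- Union (DFA product construction)
- Intersection (DFA product construction)
- Complement (swap accept/reject states)
- Concatenation (NFA construction)
- Kleene star (NFA construction)
Kleene star is in this list
Therefore: closed

1


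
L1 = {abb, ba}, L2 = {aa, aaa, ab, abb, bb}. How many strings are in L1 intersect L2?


L1 = {abb, ba}
L2 = {aa, aaa, ab, abb, bb}
Checking each string in L1 against L2:
  'abb': in L2? Yes
  'ba': in L2? No
Intersection = {abb}
|L1 ∩ L2| = 1

1


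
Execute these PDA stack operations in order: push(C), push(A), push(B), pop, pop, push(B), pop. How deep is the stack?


Tracing stack operations:
  push(C) -> stack = [C], depth=1
  push(A) -> stack = [C,A], depth=2
  push(B) -> stack = [C,A,B], depth=3
  pop -> removed B, stack = [C,A], depth=2
  pop -> removed A, stack = [C], depth=1
  push(B) -> stack = [C,B], depth=2
  pop -> removed B, stack = [C], depth=1
Final depth = 1

1


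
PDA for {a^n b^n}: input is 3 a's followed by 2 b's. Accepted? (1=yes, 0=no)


Language requires equal numbers of a's and b's
PDA pushes for each 'a', pops for each 'b'
Number of a's = 3
Number of b's = 2
3 != 2 -> Reject

0


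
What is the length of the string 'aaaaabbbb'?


String: 'aaaaabbbb'
Counting characters:
  'a' appears 5 time(s)
  'b' appears 4 time(s)
Total length = 5 + 4 = 9

9


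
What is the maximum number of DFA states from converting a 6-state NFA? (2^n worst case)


NFA has 6 states
Subset construction: each DFA state = subset of NFA states
Maximum subsets = 2^6
2^6 = 64

64


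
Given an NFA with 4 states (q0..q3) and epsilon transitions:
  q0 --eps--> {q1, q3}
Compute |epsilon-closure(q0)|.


Starting from q0
Initialize closure = {q0}
Follow epsilon from q0 -> add q1
Follow epsilon from q0 -> add q3
Final closure: {q0, q1, q3}
Size = 3

3


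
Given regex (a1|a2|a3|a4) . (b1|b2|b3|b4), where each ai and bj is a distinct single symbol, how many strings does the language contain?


First group: 4 alternatives
Second group: 4 alternatives
Concatenation: each choice from group 1 pairs with each from group 2
Total = 4 x 4 = 16

16


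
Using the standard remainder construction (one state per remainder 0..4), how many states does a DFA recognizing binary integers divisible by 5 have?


Divisibility by 5 is tracked via the remainder mod 5: 0, 1, ..., 4
The construction assigns one state to each remainder
Number of remainders = 5

5


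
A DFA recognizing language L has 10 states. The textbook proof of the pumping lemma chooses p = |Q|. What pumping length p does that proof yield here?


Pumping lemma for regular languages (standard proof):
Take p = |Q|, the number of DFA states.
Any string of length >= |Q| passes through |Q|+1 states while reading its first |Q| symbols,
so by pigeonhole some state repeats, giving the loop that can be pumped.
Here |Q| = 10
Therefore the proof uses p = 10

10


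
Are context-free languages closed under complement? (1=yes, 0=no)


CFL closure properties:
  Closed under: union, concatenation, Kleene star
  NOT closed under: intersection, complement
Operation 'complement' is in not-closed list -> No (not closed)

0


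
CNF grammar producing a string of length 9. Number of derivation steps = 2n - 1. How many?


Chomsky Normal Form derivation:
String length n = 9
Each step either:
  - Splits a nonterminal into two (n-1 such steps)
  - Converts a nonterminal to terminal (n such steps)
Total = (n-1) + n = 2n - 1
= 2(9) - 1
= 18 - 1
= 17

17


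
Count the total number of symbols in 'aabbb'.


String: 'aabbb'
Counting characters:
  'a' appears 2 time(s)
  'b' appears 3 time(s)
Total length = 2 + 3 = 5

5


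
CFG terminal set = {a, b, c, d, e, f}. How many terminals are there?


Terminal symbols: a, b, c, d, e, f
Counting each: a (#1), b (#2), c (#3), d (#4), e (#5), f (#6)
Total = 6

6


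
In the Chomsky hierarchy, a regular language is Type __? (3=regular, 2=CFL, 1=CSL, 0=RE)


Chomsky hierarchy levels:
  Type 3: Regular (DFA/NFA/regex)
  Type 2: Context-free (PDA)
  Type 1: Context-sensitive
  Type 0: Recursively enumerable (TM)
'regular' corresponds to Type 3

3


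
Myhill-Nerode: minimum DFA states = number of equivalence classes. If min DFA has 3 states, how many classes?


Myhill-Nerode theorem:
Number of equivalence classes = number of states in minimal DFA
Minimal DFA states = 3
Therefore equivalence classes = 3

3


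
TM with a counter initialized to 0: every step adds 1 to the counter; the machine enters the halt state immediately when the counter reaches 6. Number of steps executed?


Counter starts at 0. Counting sequence:
  Step 1: counter = 1
  Step 2: counter = 2
  Step 3: counter = 3
  Step 4: counter = 4
  Step 5: counter = 5
  Step 6: counter = 6
Counter reached 6 -> halt
Total steps = 6

6


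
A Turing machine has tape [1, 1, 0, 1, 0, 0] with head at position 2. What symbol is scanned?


Tape: [1, 1, 0, 1, 0, 0]
Positions: 0 1 2 3 4 5
Values:    1 1 0 1 0 0
Head at position 2
tape[2] = 0

0


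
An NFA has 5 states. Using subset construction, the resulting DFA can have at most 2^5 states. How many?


NFA has 5 states
Subset construction: each DFA state = subset of NFA states
Maximum subsets = 2^5
2^5 = 32

32


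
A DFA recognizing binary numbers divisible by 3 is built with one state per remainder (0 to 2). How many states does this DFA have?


Divisibility by 3 is tracked via the remainder mod 3: 0, 1, ..., 2
The construction assigns one state to each remainder
Number of remainders = 3

3


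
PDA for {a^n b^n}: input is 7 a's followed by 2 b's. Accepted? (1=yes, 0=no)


Language requires equal numbers of a's and b's
PDA pushes for each 'a', pops for each 'b'
Number of a's = 7
Number of b's = 2
7 != 2 -> Reject

0


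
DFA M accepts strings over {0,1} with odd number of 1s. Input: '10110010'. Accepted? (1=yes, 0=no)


DFA has 2 states: q_even (start, accept=no) and q_odd
Processing string '10110010' character by character:
  Position 0: read '1', 1-count=1 -> q_odd
  Position 1: read '0', 1-count=1 -> q_odd (no change)
  Position 2: read '1', 1-count=2 -> q_even
  Position 3: read '1', 1-count=3 -> q_odd
  Position 4: read '0', 1-count=3 -> q_odd (no change)
  Position 5: read '0', 1-count=3 -> q_odd (no change)
  Position 6: read '1', 1-count=4 -> q_even
  Position 7: read '0', 1-count=4 -> q_even (no change)
Final state: q_even, total 1s = 4 (even); the DFA requires an odd count -> reject

0


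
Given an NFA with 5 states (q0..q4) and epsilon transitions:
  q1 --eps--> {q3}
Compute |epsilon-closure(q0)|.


Starting from q0
Initialize closure = {q0}
q0 has no outgoing epsilon transitions -> nothing to add
Final closure: {q0}
Size = 1

1


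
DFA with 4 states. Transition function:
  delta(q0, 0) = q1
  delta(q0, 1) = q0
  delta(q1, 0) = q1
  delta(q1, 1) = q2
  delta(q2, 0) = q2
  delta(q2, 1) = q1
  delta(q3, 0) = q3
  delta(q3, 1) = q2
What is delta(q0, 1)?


Looking up transition function:
delta(q0, 1) in the table
Row: q0, Column: 1
Result: q0

q0


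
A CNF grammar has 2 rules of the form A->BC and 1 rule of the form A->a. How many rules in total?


CNF allows two rule forms:
  A -> BC (binary): 2 rules
  A -> a (terminal): 1 rule
Total = 2 + 1 = 3

3


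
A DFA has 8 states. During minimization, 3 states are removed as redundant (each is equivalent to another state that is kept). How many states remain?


Original DFA: 8 states
Redundant states removed: 3
Minimized states = original - removed
= 8 - 3
= 5

5


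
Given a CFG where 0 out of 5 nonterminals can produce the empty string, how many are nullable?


Nonterminals: {S, A, B, C, D}
A nonterminal is nullable if it can derive epsilon
Counting nullable nonterminals: 0
Total nullable = 0

0


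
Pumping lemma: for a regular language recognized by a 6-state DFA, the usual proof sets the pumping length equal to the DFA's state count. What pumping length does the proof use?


Pumping lemma for regular languages (standard proof):
Take p = |Q|, the number of DFA states.
Any string of length >= |Q| passes through |Q|+1 states while reading its first |Q| symbols,
so by pigeonhole some state repeats, giving the loop that can be pumped.
Here |Q| = 6
Therefore the proof uses p = 6

6


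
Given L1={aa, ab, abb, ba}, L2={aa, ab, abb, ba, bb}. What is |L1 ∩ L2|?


L1 = {aa, ab, abb, ba}
L2 = {aa, ab, abb, ba, bb}
Checking each string in L1 against L2:
  'aa': in L2? Yes
  'ab': in L2? Yes
  'abb': in L2? Yes
  'ba': in L2? Yes
Intersection = {aa, ab, abb, ba}
|L1 ∩ L2| = 4

4


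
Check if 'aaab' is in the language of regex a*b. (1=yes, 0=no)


Pattern: a*b
String: 'aaab'
Pattern requires: zero or more 'a's followed by exactly one 'b'
Found 3 leading 'a's
Remaining: 'b'
Remaining is exactly 'b' -> match
Result: 1

1


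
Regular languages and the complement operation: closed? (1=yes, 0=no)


Regular languages are closed under all standard operations:
- Union: Yes (product construction)
- Intersection: Yes (product construction)
- Complement: Yes (swap accept/reject)
- Concatenation: Yes (NFA construction)
Operation: complement -> Closed

1


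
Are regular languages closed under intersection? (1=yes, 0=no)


Regular languages are closed under:
- Union (DFA product construction)
- Intersection (DFA product construction)
- Complement (swap accept/reject states)
- Concatenation (NFA construction)
- Kleene star (NFA construction)
intersection is in this list
Therefore: closed

1


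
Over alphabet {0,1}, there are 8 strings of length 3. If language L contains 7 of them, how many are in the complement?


Alphabet: {0,1}
String length: 3
Total strings of length 3 = 2^3 = 8
Strings in L = 7
Complement = total - |L|
= 8 - 7
= 1

1


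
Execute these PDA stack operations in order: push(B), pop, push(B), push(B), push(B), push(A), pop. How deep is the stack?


Tracing stack operations:
  push(B) -> stack = [B], depth=1
  pop -> removed B, stack = [], depth=0
  push(B) -> stack = [B], depth=1
  push(B) -> stack = [B,B], depth=2
  push(B) -> stack = [B,B,B], depth=3
  push(A) -> stack = [B,B,B,A], depth=4
  pop -> removed A, stack = [B,B,B], depth=3
Final depth = 3

3


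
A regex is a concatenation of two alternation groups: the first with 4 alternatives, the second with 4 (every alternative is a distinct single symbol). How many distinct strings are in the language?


First group: 4 alternatives
Second group: 4 alternatives
Concatenation: each choice from group 1 pairs with each from group 2
Total = 4 x 4 = 16

16


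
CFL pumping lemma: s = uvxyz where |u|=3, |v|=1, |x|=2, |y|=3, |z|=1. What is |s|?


|s| = |u| + |v| + |x| + |y| + |z|
= 3 + 1 + 2 + 3 + 1
= 4 + 2 + 4
= 6 + 4
= 10

10


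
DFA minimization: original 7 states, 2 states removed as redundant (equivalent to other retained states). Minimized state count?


Original DFA: 7 states
Redundant states removed: 2
Minimized states = original - removed
= 7 - 2
= 5

5


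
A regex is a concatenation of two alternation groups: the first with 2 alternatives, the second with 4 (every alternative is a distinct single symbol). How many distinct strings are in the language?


First group: 2 alternatives
Second group: 4 alternatives
Concatenation: each choice from group 1 pairs with each from group 2
Total = 2 x 4 = 8

8


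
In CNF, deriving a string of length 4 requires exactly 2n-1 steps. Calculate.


Chomsky Normal Form derivation:
String length n = 4
Each step either:
  - Splits a nonterminal into two (n-1 such steps)
  - Converts a nonterminal to terminal (n such steps)
Total = (n-1) + n = 2n - 1
= 2(4) - 1
= 8 - 1
= 7

7


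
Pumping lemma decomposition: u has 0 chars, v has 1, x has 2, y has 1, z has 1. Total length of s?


|s| = |u| + |v| + |x| + |y| + |z|
= 0 + 1 + 2 + 1 + 1
= 1 + 2 + 2
= 3 + 2
= 5

5


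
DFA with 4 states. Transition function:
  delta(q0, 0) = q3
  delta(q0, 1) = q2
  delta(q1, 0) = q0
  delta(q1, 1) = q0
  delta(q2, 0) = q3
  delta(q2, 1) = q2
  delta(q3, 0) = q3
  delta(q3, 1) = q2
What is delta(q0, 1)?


Looking up transition function:
delta(q0, 1) in the table
Row: q0, Column: 1
Result: q2

q2


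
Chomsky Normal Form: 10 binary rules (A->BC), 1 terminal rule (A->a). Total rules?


CNF allows two rule forms:
  A -> BC (binary): 10 rules
  A -> a (terminal): 1 rule
Total = 10 + 1 = 11

11


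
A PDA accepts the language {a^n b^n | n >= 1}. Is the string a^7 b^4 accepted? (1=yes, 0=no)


Language requires equal numbers of a's and b's
PDA pushes for each 'a', pops for each 'b'
Number of a's = 7
Number of b's = 4
7 != 4 -> Reject

0


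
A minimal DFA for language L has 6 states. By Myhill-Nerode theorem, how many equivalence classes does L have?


Myhill-Nerode theorem:
Number of equivalence classes = number of states in minimal DFA
Minimal DFA states = 6
Therefore equivalence classes = 6

6


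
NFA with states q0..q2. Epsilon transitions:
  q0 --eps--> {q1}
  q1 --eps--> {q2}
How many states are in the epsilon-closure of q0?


Starting from q0
Initialize closure = {q0}
Follow epsilon from q0 -> add q1
Follow epsilon from q1 -> add q2
Final closure: {q0, q1, q2}
Size = 3

3


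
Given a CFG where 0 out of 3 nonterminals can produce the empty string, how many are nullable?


Nonterminals: {S, A, B}
A nonterminal is nullable if it can derive epsilon
Counting nullable nonterminals: 0
Total nullable = 0

0


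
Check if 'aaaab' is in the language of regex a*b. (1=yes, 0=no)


Pattern: a*b
String: 'aaaab'
Pattern requires: zero or more 'a's followed by exactly one 'b'
Found 4 leading 'a's
Remaining: 'b'
Remaining is exactly 'b' -> match
Result: 1

1


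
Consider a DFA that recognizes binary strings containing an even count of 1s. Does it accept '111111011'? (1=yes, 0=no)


DFA has 2 states: q_even (start, accept=yes) and q_odd
Processing string '111111011' character by character:
  Position 0: read '1', 1-count=1 -> q_odd
  Position 1: read '1', 1-count=2 -> q_even
  Position 2: read '1', 1-count=3 -> q_odd
  Position 3: read '1', 1-count=4 -> q_even
  Position 4: read '1', 1-count=5 -> q_odd
  Position 5: read '1', 1-count=6 -> q_even
  Position 6: read '0', 1-count=6 -> q_even (no change)
  Position 7: read '1', 1-count=7 -> q_odd
  Position 8: read '1', 1-count=8 -> q_even
Final state: q_even, total 1s = 8 (even); the DFA requires an even count -> accept

1


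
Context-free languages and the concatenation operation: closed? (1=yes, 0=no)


CFL closure properties:
  Closed under: union, concatenation, Kleene star
  NOT closed under: intersection, complement
Operation 'concatenation' is in closed list -> Yes (closed)

1


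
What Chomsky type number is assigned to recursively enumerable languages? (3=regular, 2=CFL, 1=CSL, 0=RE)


Chomsky hierarchy levels:
  Type 3: Regular (DFA/NFA/regex)
  Type 2: Context-free (PDA)
  Type 1: Context-sensitive
  Type 0: Recursively enumerable (TM)
'recursively enumerable' corresponds to Type 0

0


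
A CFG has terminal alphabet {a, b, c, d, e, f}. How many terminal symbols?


Terminal symbols: a, b, c, d, e, f
Counting each: a (#1), b (#2), c (#3), d (#4), e (#5), f (#6)
Total = 6

6


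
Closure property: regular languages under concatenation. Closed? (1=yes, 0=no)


Regular languages are closed under:
- Union (DFA product construction)
- Intersection (DFA product construction)
- Complement (swap accept/reject states)
- Concatenation (NFA construction)
- Kleene star (NFA construction)
concatenation is in this list
Therefore: closed

1


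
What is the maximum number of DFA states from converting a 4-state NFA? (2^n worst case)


NFA has 4 states
Subset construction: each DFA state = subset of NFA states
Maximum subsets = 2^4
2^4 = 16

16


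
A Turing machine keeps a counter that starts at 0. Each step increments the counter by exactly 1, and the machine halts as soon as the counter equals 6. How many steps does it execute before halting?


Counter starts at 0. Counting sequence:
  Step 1: counter = 1
  Step 2: counter = 2
  Step 3: counter = 3
  Step 4: counter = 4
  Step 5: counter = 5
  Step 6: counter = 6
Counter reached 6 -> halt
Total steps = 6

6


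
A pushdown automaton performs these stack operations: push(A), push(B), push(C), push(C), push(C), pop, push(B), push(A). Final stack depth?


Tracing stack operations:
  push(A) -> stack = [A], depth=1
  push(B) -> stack = [A,B], depth=2
  push(C) -> stack = [A,B,C], depth=3
  push(C) -> stack = [A,B,C,C], depth=4
  push(C) -> stack = [A,B,C,C,C], depth=5
  pop -> removed C, stack = [A,B,C,C], depth=4
  push(B) -> stack = [A,B,C,C,B], depth=5
  push(A) -> stack = [A,B,C,C,B,A], depth=6
Final depth = 6

6


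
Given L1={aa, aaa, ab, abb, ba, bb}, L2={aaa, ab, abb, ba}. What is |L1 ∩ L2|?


L1 = {aa, aaa, ab, abb, ba, bb}
L2 = {aaa, ab, abb, ba}
Checking each string in L1 against L2:
  'aa': in L2? No
  'aaa': in L2? Yes
  'ab': in L2? Yes
  'abb': in L2? Yes
  'ba': in L2? Yes
  'bb': in L2? No
Intersection = {aaa, ab, abb, ba}
|L1 ∩ L2| = 4

4


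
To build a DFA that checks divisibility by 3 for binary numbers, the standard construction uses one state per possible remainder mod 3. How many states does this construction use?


Divisibility by 3 is tracked via the remainder mod 3: 0, 1, ..., 2
The construction assigns one state to each remainder
Number of remainders = 3

3


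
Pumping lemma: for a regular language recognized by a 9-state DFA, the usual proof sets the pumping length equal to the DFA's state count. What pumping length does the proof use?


Pumping lemma for regular languages (standard proof):
Take p = |Q|, the number of DFA states.
Any string of length >= |Q| passes through |Q|+1 states while reading its first |Q| symbols,
so by pigeonhole some state repeats, giving the loop that can be pumped.
Here |Q| = 9
Therefore the proof uses p = 9

9


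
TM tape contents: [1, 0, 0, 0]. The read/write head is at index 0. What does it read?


Tape: [1, 0, 0, 0]
Positions: 0 1 2 3
Values:    1 0 0 0
Head at position 0
tape[0] = 1

1


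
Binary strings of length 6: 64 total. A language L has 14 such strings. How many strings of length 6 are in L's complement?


Alphabet: {0,1}
String length: 6
Total strings of length 6 = 2^6 = 64
Strings in L = 14
Complement = total - |L|
= 64 - 14
= 50

50


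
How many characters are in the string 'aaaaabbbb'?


String: 'aaaaabbbb'
Counting characters:
  'a' appears 5 time(s)
  'b' appears 4 time(s)
Total length = 5 + 4 = 9

9


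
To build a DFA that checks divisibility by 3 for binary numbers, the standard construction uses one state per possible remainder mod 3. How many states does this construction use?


Divisibility by 3 is tracked via the remainder mod 3: 0, 1, ..., 2
The construction assigns one state to each remainder
Number of remainders = 3

3


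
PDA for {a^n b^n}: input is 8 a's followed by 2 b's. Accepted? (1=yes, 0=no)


Language requires equal numbers of a's and b's
PDA pushes for each 'a', pops for each 'b'
Number of a's = 8
Number of b's = 2
8 != 2 -> Reject

0


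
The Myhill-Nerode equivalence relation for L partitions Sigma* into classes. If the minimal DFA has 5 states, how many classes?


Myhill-Nerode theorem:
Number of equivalence classes = number of states in minimal DFA
Minimal DFA states = 5
Therefore equivalence classes = 5

5


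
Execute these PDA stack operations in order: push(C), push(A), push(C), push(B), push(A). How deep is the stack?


Tracing stack operations:
  push(C) -> stack = [C], depth=1
  push(A) -> stack = [C,A], depth=2
  push(C) -> stack = [C,A,C], depth=3
  push(B) -> stack = [C,A,C,B], depth=4
  push(A) -> stack = [C,A,C,B,A], depth=5
Final depth = 5

5


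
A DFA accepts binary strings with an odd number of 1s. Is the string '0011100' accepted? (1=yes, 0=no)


DFA has 2 states: q_even (start, accept=no) and q_odd
Processing string '0011100' character by character:
  Position 0: read '0', 1-count=0 -> q_even (no change)
  Position 1: read '0', 1-count=0 -> q_even (no change)
  Position 2: read '1', 1-count=1 -> q_odd
  Position 3: read '1', 1-count=2 -> q_even
  Position 4: read '1', 1-count=3 -> q_odd
  Position 5: read '0', 1-count=3 -> q_odd (no change)
  Position 6: read '0', 1-count=3 -> q_odd (no change)
Final state: q_odd, total 1s = 3 (odd); the DFA requires an odd count -> accept

1


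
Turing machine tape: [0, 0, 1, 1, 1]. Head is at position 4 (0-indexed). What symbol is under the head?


Tape: [0, 0, 1, 1, 1]
Positions: 0 1 2 3 4
Values:    0 0 1 1 1
Head at position 4
tape[4] = 1

1


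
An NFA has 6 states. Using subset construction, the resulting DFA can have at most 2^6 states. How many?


NFA has 6 states
Subset construction: each DFA state = subset of NFA states
Maximum subsets = 2^6
2^6 = 64

64


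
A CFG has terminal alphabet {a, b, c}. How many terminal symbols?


Terminal symbols: a, b, c
Counting each: a (#1), b (#2), c (#3)
Total = 3

3


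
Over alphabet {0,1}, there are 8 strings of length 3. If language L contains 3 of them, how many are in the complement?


Alphabet: {0,1}
String length: 3
Total strings of length 3 = 2^3 = 8
Strings in L = 3
Complement = total - |L|
= 8 - 3
= 5

5


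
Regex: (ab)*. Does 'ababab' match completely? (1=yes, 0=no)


Pattern: (ab)*
String: 'ababab'
Pattern requires: zero or more repetitions of 'ab'
Pairs: ['ab', 'ab', 'ab']
All pairs are 'ab'? Yes
Result: 1

1


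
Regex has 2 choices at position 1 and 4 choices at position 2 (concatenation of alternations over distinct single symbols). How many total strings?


First group: 2 alternatives
Second group: 4 alternatives
Concatenation: each choice from group 1 pairs with each from group 2
Total = 2 x 4 = 8

8


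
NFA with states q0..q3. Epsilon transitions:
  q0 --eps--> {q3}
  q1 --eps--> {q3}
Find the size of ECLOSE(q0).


Starting from q0
Initialize closure = {q0}
Follow epsilon from q0 -> add q3
Final closure: {q0, q3}
Size = 2

2


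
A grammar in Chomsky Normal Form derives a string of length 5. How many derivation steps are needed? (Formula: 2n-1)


Chomsky Normal Form derivation:
String length n = 5
Each step either:
  - Splits a nonterminal into two (n-1 such steps)
  - Converts a nonterminal to terminal (n such steps)
Total = (n-1) + n = 2n - 1
= 2(5) - 1
= 10 - 1
= 9

9


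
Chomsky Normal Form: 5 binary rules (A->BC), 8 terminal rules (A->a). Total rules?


CNF allows two rule forms:
  A -> BC (binary): 5 rules
  A -> a (terminal): 8 rules
Total = 5 + 8 = 13

13


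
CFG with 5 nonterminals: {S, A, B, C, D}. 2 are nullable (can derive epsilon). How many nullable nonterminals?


Nonterminals: {S, A, B, C, D}
A nonterminal is nullable if it can derive epsilon
Counting nullable nonterminals: 2
Total nullable = 2

2


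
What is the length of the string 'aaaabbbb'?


String: 'aaaabbbb'
Counting characters:
  'a' appears 4 time(s)
  'b' appears 4 time(s)
Total length = 4 + 4 = 8

8


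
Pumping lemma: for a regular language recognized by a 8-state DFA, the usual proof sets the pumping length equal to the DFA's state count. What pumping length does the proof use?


Pumping lemma for regular languages (standard proof):
Take p = |Q|, the number of DFA states.
Any string of length >= |Q| passes through |Q|+1 states while reading its first |Q| symbols,
so by pigeonhole some state repeats, giving the loop that can be pumped.
Here |Q| = 8
Therefore the proof uses p = 8

8


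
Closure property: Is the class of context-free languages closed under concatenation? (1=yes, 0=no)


CFL closure properties:
  Closed under: union, concatenation, Kleene star
  NOT closed under: intersection, complement
Operation 'concatenation' is in closed list -> Yes (closed)

1


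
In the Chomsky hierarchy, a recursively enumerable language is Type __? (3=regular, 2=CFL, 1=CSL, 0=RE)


Chomsky hierarchy levels:
  Type 3: Regular (DFA/NFA/regex)
  Type 2: Context-free (PDA)
  Type 1: Context-sensitive
  Type 0: Recursively enumerable (TM)
'recursively enumerable' corresponds to Type 0

0


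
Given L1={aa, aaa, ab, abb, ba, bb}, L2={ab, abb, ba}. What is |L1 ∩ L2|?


L1 = {aa, aaa, ab, abb, ba, bb}
L2 = {ab, abb, ba}
Checking each string in L1 against L2:
  'aa': in L2? No
  'aaa': in L2? No
  'ab': in L2? Yes
  'abb': in L2? Yes
  'ba': in L2? Yes
  'bb': in L2? No
Intersection = {ab, abb, ba}
|L1 ∩ L2| = 3

3


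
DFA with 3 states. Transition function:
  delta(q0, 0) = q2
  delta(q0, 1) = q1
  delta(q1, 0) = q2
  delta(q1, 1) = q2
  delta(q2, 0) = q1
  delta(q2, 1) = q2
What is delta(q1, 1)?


Looking up transition function:
delta(q1, 1) in the table
Row: q1, Column: 1
Result: q2

q2


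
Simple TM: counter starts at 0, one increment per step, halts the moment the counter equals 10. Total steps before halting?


Counter starts at 0. Counting sequence:
  Step 1: counter = 1
  Step 2: counter = 2
  Step 3: counter = 3
  Step 4: counter = 4
  Step 5: counter = 5
  Step 6: counter = 6
  ...
  Step 10: counter = 10
Counter reached 10 -> halt
Total steps = 10

10


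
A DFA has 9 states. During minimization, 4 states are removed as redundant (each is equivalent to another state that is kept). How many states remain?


Original DFA: 9 states
Redundant states removed: 4
Minimized states = original - removed
= 9 - 4
= 5

5


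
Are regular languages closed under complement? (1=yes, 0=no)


Regular languages are closed under:
- Union (DFA product construction)
- Intersection (DFA product construction)
- Complement (swap accept/reject states)
- Concatenation (NFA construction)
- Kleene star (NFA construction)
complement is in this list
Therefore: closed

1


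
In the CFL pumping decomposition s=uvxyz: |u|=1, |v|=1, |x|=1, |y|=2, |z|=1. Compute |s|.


|s| = |u| + |v| + |x| + |y| + |z|
= 1 + 1 + 1 + 2 + 1
= 2 + 1 + 3
= 3 + 3
= 6

6


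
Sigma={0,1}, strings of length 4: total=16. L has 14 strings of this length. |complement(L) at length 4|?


Alphabet: {0,1}
String length: 4
Total strings of length 4 = 2^4 = 16
Strings in L = 14
Complement = total - |L|
= 16 - 14
= 2

2


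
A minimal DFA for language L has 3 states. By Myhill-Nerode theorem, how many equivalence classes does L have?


Myhill-Nerode theorem:
Number of equivalence classes = number of states in minimal DFA
Minimal DFA states = 3
Therefore equivalence classes = 3

3


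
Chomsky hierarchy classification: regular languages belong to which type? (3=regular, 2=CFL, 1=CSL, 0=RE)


Chomsky hierarchy levels:
  Type 3: Regular (DFA/NFA/regex)
  Type 2: Context-free (PDA)
  Type 1: Context-sensitive
  Type 0: Recursively enumerable (TM)
'regular' corresponds to Type 3

3


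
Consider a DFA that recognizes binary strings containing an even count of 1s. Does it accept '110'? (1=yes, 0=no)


DFA has 2 states: q_even (start, accept=yes) and q_odd
Processing string '110' character by character:
  Position 0: read '1', 1-count=1 -> q_odd
  Position 1: read '1', 1-count=2 -> q_even
  Position 2: read '0', 1-count=2 -> q_even (no change)
Final state: q_even, total 1s = 2 (even); the DFA requires an even count -> accept

1


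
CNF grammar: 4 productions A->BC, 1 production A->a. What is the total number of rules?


CNF allows two rule forms:
  A -> BC (binary): 4 rules
  A -> a (terminal): 1 rule
Total = 4 + 1 = 5

5


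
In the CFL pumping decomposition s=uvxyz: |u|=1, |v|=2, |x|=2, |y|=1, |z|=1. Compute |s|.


|s| = |u| + |v| + |x| + |y| + |z|
= 1 + 2 + 2 + 1 + 1
= 3 + 2 + 2
= 5 + 2
= 7

7


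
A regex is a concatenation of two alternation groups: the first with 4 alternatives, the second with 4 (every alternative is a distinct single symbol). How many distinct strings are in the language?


First group: 4 alternatives
Second group: 4 alternatives
Concatenation: each choice from group 1 pairs with each from group 2
Total = 4 x 4 = 16

16


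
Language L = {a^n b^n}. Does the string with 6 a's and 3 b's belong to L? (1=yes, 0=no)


Language requires equal numbers of a's and b's
PDA pushes for each 'a', pops for each 'b'
Number of a's = 6
Number of b's = 3
6 != 3 -> Reject

0


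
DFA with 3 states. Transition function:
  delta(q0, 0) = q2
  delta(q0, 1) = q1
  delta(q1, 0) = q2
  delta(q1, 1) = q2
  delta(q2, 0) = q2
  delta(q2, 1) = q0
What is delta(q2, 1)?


Looking up transition function:
delta(q2, 1) in the table
Row: q2, Column: 1
Result: q0

q0


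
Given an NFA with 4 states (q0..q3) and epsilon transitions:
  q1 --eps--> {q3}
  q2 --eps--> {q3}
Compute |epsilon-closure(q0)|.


Starting from q0
Initialize closure = {q0}
q0 has no outgoing epsilon transitions -> nothing to add
Final closure: {q0}
Size = 1

1


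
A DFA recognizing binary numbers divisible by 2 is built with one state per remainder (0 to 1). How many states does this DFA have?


Divisibility by 2 is tracked via the remainder mod 2: 0, 1, ..., 1
The construction assigns one state to each remainder
Number of remainders = 2

2


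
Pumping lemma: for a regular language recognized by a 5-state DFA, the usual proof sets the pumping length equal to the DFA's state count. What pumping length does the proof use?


Pumping lemma for regular languages (standard proof):
Take p = |Q|, the number of DFA states.
Any string of length >= |Q| passes through |Q|+1 states while reading its first |Q| symbols,
so by pigeonhole some state repeats, giving the loop that can be pumped.
Here |Q| = 5
Therefore the proof uses p = 5

5


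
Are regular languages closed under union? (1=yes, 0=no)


Regular languages are closed under all standard operations:
- Union: Yes (product construction)
- Intersection: Yes (product construction)
- Complement: Yes (swap accept/reject)
- Concatenation: Yes (NFA construction)
Operation: union -> Closed

1


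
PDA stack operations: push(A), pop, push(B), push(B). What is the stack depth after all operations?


Tracing stack operations:
  push(A) -> stack = [A], depth=1
  pop -> removed A, stack = [], depth=0
  push(B) -> stack = [B], depth=1
  push(B) -> stack = [B,B], depth=2
Final depth = 2

2


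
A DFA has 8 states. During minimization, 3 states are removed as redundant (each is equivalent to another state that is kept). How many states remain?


Original DFA: 8 states
Redundant states removed: 3
Minimized states = original - removed
= 8 - 3
= 5

5


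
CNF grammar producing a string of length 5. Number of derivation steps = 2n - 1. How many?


Chomsky Normal Form derivation:
String length n = 5
Each step either:
  - Splits a nonterminal into two (n-1 such steps)
  - Converts a nonterminal to terminal (n such steps)
Total = (n-1) + n = 2n - 1
= 2(5) - 1
= 10 - 1
= 9

9


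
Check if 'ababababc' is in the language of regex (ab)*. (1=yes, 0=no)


Pattern: (ab)*
String: 'ababababc'
Pattern requires: zero or more repetitions of 'ab'
Length 9 is odd -> cannot be (ab)* -> no match
Result: 0

0


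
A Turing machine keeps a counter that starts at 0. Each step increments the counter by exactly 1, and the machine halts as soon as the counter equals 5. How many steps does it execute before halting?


Counter starts at 0. Counting sequence:
  Step 1: counter = 1
  Step 2: counter = 2
  Step 3: counter = 3
  Step 4: counter = 4
  Step 5: counter = 5
Counter reached 5 -> halt
Total steps = 5

5
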